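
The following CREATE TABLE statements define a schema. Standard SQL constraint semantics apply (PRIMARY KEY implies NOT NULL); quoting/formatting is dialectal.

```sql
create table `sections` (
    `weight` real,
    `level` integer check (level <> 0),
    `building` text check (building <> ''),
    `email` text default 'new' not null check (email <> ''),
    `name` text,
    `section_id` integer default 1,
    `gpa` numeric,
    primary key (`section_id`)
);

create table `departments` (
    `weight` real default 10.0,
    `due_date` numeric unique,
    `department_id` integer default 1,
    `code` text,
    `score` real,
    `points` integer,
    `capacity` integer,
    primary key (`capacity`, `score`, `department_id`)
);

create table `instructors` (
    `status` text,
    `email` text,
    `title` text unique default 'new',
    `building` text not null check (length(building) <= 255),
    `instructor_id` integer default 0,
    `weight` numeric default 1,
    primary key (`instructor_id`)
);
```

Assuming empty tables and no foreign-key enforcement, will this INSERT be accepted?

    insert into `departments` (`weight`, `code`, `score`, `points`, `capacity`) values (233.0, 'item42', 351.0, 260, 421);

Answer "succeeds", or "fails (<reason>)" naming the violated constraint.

succeeds

NOT NULL columns: capacity is supplied; department_id defaults to 1; score is supplied.
No constraint is violated.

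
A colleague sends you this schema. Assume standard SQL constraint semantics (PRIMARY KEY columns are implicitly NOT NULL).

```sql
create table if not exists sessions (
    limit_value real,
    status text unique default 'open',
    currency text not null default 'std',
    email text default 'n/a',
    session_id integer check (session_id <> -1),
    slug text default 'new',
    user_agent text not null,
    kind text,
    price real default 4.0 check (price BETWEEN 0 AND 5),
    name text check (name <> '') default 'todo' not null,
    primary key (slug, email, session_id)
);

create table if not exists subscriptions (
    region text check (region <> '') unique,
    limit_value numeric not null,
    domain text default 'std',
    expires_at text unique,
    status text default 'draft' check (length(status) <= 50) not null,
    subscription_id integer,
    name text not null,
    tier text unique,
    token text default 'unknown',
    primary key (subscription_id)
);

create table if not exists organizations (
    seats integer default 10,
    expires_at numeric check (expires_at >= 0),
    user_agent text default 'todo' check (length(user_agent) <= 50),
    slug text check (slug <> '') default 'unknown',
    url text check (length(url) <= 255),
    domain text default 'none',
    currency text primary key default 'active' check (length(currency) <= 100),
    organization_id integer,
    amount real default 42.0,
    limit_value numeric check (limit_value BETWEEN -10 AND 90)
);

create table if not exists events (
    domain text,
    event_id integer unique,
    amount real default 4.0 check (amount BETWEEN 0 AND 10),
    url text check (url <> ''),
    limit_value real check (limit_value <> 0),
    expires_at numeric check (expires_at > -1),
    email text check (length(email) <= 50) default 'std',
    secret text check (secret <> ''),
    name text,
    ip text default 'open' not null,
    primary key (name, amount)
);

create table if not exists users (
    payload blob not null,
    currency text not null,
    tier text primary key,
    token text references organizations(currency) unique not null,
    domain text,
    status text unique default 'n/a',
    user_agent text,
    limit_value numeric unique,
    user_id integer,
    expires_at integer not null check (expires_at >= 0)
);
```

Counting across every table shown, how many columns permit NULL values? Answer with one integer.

sessions: 4 nullable (limit_value, status, kind, price — PK (slug, email, session_id) and explicit NOT NULL columns excluded).
subscriptions: 5 nullable (region, domain, expires_at, tier, token — PK (subscription_id) and explicit NOT NULL columns excluded).
organizations: 9 nullable (seats, expires_at, user_agent, slug, url, domain, organization_id, amount, limit_value — PK (currency) and explicit NOT NULL columns excluded).
events: 7 nullable (domain, event_id, url, limit_value, expires_at, email, secret — PK (name, amount) and explicit NOT NULL columns excluded).
users: 5 nullable (domain, status, user_agent, limit_value, user_id — PK (tier) and explicit NOT NULL columns excluded).
Total: 4 + 5 + 9 + 7 + 5 = 30.

30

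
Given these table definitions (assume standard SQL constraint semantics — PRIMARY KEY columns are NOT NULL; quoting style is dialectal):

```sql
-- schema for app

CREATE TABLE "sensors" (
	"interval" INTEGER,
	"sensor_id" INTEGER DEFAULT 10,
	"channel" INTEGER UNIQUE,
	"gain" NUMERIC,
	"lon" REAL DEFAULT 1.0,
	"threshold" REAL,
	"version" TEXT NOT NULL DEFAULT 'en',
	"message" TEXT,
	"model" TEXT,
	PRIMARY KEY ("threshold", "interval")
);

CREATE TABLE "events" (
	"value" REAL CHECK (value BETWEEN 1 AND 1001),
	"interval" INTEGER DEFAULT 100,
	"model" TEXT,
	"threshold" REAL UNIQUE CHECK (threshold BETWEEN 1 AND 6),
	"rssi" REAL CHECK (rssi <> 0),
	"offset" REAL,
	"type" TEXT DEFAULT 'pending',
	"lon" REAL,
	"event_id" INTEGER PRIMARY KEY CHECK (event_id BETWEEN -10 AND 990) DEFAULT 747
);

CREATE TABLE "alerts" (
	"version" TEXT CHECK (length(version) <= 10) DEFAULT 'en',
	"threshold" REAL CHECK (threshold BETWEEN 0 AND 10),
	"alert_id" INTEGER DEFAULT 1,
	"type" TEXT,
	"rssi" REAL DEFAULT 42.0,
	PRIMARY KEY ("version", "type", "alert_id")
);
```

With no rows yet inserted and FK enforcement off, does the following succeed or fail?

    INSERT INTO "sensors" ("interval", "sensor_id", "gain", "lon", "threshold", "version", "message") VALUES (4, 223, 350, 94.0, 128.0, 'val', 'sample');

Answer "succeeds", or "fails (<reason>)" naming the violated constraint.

succeeds

NOT NULL columns: interval is supplied; threshold is supplied; version is supplied.
No constraint is violated.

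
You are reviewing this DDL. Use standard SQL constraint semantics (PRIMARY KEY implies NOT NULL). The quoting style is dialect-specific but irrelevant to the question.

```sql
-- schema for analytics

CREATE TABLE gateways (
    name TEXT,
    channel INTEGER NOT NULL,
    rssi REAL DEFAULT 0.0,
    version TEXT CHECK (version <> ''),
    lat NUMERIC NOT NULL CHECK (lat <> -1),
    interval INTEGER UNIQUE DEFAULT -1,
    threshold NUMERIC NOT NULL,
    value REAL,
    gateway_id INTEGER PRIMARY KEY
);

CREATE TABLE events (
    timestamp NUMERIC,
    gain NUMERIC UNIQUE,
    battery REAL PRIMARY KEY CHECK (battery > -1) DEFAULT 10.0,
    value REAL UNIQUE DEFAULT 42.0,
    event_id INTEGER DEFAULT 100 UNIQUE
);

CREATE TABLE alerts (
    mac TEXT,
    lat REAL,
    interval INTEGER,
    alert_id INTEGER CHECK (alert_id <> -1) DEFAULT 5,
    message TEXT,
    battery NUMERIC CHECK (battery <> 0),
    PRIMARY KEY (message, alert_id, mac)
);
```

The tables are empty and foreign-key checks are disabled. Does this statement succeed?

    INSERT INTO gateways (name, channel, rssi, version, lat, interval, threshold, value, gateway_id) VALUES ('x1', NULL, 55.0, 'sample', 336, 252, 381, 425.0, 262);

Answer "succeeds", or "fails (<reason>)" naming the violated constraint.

channel is explicitly set to NULL, but channel is declared NOT NULL.

fails (NOT NULL on channel)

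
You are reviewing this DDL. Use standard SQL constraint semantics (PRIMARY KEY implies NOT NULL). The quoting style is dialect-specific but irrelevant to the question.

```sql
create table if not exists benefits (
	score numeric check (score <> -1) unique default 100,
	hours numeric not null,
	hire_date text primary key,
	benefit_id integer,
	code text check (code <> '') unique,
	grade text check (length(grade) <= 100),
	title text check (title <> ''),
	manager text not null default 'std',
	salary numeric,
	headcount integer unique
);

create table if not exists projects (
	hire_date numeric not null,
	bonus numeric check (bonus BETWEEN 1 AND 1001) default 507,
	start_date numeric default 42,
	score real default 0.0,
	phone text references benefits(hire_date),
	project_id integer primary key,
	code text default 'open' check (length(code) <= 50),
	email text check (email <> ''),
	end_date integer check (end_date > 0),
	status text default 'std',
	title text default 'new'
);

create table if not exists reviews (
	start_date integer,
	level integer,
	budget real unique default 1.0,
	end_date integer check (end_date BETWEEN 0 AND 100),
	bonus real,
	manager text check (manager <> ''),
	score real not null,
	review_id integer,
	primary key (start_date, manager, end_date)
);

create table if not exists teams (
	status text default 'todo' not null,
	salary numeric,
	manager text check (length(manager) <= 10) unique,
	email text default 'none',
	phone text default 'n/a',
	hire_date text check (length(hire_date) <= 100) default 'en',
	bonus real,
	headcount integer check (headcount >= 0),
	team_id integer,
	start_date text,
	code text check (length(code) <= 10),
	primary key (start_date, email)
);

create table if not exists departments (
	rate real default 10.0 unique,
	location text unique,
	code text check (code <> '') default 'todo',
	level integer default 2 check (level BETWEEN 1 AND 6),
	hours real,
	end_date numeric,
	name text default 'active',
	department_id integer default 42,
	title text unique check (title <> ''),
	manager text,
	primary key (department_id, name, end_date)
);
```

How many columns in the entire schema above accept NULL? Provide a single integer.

35

benefits: 7 nullable (score, benefit_id, code, grade, title, salary, headcount — PK (hire_date) and explicit NOT NULL columns excluded).
projects: 9 nullable (bonus, start_date, score, phone, code, email, end_date, status, title — PK (project_id) and explicit NOT NULL columns excluded).
reviews: 4 nullable (level, budget, bonus, review_id — PK (start_date, manager, end_date) and explicit NOT NULL columns excluded).
teams: 8 nullable (salary, manager, phone, hire_date, bonus, headcount, team_id, code — PK (start_date, email) and explicit NOT NULL columns excluded).
departments: 7 nullable (rate, location, code, level, hours, title, manager — PK (department_id, name, end_date) and explicit NOT NULL columns excluded).
Total: 7 + 9 + 4 + 8 + 7 = 35.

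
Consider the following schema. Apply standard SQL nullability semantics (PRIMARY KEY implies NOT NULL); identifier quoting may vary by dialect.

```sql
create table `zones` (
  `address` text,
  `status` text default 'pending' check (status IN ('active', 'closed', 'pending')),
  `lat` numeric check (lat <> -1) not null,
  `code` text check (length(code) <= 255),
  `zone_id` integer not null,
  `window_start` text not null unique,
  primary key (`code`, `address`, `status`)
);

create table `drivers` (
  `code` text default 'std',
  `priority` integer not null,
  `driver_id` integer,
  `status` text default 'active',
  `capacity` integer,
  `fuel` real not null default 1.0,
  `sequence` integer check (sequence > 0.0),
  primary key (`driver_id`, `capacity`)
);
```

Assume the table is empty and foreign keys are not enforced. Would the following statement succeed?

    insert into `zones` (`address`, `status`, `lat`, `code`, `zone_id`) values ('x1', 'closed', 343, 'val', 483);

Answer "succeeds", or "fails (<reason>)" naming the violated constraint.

window_start is omitted from the column list and has no DEFAULT, so it would receive NULL.
But window_start is declared NOT NULL.

fails (NOT NULL on window_start)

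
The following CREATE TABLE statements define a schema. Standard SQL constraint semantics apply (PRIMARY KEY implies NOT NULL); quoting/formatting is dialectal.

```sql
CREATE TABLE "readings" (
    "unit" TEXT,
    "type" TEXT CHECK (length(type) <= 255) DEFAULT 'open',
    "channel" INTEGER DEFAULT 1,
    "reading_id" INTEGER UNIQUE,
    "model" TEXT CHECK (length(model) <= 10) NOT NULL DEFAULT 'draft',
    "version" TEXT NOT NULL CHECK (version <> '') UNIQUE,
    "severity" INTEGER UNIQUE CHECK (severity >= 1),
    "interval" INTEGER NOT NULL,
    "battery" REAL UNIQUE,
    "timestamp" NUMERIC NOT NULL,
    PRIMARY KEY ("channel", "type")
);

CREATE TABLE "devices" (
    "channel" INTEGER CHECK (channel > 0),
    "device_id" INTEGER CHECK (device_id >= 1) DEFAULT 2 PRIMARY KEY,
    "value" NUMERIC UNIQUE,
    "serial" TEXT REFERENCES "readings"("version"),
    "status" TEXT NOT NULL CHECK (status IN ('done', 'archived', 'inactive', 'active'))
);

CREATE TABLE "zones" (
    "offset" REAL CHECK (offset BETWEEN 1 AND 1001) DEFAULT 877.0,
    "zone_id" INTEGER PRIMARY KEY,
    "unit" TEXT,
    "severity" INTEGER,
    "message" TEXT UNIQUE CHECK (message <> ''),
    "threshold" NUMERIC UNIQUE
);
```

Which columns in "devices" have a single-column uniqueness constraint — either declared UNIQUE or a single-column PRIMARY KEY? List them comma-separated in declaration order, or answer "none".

device_id, value

- channel: no UNIQUE or single-column PK constraint.
- device_id: single-column PRIMARY KEY → unique.
- value: declared UNIQUE → unique.
- serial: no UNIQUE or single-column PK constraint.
- status: no UNIQUE or single-column PK constraint.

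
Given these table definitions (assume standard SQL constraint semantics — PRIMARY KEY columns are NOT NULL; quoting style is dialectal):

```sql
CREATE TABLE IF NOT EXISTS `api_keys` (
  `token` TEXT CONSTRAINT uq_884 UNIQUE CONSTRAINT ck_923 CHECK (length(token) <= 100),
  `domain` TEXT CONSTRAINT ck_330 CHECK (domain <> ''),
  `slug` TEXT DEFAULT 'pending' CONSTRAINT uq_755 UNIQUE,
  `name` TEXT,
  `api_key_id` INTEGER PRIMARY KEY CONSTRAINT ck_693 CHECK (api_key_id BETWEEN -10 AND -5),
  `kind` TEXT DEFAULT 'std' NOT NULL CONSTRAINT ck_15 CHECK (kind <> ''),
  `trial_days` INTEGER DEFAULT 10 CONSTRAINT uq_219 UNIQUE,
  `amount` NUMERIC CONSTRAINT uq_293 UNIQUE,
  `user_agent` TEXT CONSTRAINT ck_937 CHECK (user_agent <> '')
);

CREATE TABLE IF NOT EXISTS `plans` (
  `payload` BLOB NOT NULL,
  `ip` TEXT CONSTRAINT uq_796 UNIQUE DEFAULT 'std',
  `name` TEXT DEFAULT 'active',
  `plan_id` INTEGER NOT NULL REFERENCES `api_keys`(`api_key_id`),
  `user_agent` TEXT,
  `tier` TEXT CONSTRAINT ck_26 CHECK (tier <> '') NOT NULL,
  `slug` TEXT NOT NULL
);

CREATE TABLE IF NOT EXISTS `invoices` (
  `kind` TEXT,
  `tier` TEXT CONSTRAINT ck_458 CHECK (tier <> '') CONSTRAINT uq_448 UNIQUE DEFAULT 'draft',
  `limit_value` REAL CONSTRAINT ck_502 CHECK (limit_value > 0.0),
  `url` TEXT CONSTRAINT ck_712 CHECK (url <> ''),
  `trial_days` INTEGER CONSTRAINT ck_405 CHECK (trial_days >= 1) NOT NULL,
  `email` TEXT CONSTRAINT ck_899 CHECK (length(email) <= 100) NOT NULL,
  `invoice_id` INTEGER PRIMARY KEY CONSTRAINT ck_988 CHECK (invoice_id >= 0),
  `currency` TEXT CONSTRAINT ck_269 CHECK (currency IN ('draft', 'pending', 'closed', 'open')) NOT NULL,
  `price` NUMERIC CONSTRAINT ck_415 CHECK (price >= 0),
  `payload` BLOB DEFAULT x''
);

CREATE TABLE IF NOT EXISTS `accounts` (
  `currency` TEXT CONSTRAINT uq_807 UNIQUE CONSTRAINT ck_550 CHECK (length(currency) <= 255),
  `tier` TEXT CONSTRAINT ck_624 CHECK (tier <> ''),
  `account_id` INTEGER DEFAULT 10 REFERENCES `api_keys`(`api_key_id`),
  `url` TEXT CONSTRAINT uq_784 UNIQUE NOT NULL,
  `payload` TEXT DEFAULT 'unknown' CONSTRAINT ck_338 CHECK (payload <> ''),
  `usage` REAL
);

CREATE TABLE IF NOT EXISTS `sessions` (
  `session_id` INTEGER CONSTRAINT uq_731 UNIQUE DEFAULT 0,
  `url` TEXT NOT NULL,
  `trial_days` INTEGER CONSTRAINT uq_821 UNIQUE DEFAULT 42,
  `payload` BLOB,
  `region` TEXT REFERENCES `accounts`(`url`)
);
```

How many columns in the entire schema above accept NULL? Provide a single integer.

api_keys: 7 nullable (token, domain, slug, name, trial_days, amount, user_agent — PK (api_key_id) and explicit NOT NULL columns excluded).
plans: 3 nullable (ip, name, user_agent — PK none and explicit NOT NULL columns excluded).
invoices: 6 nullable (kind, tier, limit_value, url, price, payload — PK (invoice_id) and explicit NOT NULL columns excluded).
accounts: 5 nullable (currency, tier, account_id, payload, usage — PK none and explicit NOT NULL columns excluded).
sessions: 4 nullable (session_id, trial_days, payload, region — PK none and explicit NOT NULL columns excluded).
Total: 7 + 3 + 6 + 5 + 4 = 25.

25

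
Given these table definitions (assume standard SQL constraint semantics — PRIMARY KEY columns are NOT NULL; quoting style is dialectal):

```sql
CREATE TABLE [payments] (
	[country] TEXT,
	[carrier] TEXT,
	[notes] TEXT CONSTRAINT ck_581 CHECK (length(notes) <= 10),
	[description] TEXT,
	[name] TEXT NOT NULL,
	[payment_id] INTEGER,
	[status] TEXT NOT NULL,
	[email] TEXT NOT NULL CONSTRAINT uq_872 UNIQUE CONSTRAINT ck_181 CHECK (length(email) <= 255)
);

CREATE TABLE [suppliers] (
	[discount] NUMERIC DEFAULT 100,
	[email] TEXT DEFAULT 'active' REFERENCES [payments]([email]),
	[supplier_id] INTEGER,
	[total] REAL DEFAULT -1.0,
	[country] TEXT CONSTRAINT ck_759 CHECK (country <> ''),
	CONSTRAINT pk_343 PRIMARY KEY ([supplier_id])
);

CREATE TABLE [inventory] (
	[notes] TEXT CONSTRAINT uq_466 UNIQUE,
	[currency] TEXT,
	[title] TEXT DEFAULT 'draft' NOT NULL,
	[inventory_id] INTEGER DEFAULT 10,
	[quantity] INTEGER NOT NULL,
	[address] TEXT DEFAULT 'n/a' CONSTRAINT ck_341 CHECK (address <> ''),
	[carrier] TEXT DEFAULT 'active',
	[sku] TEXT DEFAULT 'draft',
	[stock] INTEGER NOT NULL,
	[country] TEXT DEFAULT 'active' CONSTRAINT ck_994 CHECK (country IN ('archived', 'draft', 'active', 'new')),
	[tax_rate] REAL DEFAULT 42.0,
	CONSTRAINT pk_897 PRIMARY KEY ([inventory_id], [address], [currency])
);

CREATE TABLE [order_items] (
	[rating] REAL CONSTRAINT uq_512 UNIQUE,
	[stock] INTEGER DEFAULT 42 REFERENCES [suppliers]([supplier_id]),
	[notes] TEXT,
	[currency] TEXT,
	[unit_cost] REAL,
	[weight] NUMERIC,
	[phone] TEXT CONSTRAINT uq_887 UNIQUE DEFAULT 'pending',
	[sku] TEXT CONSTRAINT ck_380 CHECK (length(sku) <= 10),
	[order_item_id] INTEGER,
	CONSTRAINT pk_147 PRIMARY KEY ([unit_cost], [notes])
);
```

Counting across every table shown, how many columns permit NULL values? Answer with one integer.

payments: 5 nullable (country, carrier, notes, description, payment_id — PK none and explicit NOT NULL columns excluded).
suppliers: 4 nullable (discount, email, total, country — PK (supplier_id) and explicit NOT NULL columns excluded).
inventory: 5 nullable (notes, carrier, sku, country, tax_rate — PK (inventory_id, address, currency) and explicit NOT NULL columns excluded).
order_items: 7 nullable (rating, stock, currency, weight, phone, sku, order_item_id — PK (unit_cost, notes) and explicit NOT NULL columns excluded).
Total: 5 + 4 + 5 + 7 = 21.

21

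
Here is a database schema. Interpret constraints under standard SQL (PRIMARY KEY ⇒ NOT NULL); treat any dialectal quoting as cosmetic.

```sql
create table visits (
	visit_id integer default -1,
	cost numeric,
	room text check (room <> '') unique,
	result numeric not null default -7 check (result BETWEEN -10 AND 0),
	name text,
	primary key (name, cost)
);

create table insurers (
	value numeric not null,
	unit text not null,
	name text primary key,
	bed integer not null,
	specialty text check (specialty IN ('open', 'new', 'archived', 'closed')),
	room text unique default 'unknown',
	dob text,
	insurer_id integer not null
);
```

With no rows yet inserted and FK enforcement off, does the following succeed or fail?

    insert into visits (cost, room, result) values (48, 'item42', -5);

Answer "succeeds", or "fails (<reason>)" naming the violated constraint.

name is omitted from the column list and has no DEFAULT, so it would receive NULL.
But name is part of the PRIMARY KEY (implied NOT NULL).

fails (NOT NULL on name)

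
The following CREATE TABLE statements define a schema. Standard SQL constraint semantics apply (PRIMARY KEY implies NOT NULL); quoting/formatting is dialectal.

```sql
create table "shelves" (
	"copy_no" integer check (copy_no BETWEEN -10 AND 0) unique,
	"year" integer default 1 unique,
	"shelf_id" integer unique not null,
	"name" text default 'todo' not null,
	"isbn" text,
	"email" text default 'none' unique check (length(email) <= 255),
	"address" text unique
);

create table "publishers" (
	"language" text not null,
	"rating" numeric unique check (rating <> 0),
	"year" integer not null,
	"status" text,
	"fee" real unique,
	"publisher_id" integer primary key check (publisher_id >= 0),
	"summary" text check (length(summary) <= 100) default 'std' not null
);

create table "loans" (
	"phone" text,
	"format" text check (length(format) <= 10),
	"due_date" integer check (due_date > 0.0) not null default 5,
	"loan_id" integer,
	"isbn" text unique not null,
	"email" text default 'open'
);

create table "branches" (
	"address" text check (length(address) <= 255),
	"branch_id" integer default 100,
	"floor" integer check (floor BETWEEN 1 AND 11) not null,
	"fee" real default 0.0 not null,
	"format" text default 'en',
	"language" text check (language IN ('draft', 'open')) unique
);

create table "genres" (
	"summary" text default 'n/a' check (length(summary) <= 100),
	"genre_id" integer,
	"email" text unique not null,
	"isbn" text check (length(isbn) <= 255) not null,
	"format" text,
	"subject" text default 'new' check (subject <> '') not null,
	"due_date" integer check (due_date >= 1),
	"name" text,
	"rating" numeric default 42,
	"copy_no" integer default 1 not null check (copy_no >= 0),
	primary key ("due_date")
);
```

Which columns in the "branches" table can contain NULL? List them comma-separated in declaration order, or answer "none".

- address: CHECK does not forbid NULL (a CHECK constraint passes when its expression is NULL) → nullable.
- branch_id: DEFAULT only fills an omitted column; an explicit NULL is still allowed → nullable.
- floor: declared NOT NULL → not nullable.
- fee: declared NOT NULL → not nullable.
- format: DEFAULT only fills an omitted column; an explicit NULL is still allowed → nullable.
- language: CHECK does not forbid NULL (a CHECK constraint passes when its expression is NULL) → nullable.

address, branch_id, format, language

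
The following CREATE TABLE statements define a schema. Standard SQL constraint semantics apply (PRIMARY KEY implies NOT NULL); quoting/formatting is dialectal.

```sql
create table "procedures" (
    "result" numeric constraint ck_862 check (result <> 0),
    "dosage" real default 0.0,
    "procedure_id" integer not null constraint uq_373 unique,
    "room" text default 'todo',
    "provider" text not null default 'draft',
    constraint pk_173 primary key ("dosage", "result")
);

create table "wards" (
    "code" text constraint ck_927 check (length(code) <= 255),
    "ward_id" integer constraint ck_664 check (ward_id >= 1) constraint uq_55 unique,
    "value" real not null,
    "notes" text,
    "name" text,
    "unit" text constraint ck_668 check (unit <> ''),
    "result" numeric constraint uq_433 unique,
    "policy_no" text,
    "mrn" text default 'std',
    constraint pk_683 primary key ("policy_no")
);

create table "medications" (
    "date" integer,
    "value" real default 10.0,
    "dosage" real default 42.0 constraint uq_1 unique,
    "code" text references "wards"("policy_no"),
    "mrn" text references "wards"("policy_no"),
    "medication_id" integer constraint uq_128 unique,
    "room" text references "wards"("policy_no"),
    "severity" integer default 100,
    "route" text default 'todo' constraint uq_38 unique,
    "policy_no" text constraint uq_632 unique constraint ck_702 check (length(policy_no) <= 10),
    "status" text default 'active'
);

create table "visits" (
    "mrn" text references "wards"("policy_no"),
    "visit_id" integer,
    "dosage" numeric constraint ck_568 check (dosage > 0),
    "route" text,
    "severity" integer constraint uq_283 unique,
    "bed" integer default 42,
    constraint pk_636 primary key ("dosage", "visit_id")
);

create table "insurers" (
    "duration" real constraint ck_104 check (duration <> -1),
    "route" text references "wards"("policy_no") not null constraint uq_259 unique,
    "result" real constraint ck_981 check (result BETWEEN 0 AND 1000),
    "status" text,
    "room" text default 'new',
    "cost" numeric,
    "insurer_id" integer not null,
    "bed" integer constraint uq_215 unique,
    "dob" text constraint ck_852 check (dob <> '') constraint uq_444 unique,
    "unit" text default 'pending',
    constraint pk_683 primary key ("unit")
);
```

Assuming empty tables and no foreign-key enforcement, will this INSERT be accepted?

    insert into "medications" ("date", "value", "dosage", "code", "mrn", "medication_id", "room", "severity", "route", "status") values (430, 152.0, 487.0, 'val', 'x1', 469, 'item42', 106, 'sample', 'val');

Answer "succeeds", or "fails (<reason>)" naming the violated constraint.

medications has no NOT NULL or PRIMARY KEY columns.
No constraint is violated.

succeeds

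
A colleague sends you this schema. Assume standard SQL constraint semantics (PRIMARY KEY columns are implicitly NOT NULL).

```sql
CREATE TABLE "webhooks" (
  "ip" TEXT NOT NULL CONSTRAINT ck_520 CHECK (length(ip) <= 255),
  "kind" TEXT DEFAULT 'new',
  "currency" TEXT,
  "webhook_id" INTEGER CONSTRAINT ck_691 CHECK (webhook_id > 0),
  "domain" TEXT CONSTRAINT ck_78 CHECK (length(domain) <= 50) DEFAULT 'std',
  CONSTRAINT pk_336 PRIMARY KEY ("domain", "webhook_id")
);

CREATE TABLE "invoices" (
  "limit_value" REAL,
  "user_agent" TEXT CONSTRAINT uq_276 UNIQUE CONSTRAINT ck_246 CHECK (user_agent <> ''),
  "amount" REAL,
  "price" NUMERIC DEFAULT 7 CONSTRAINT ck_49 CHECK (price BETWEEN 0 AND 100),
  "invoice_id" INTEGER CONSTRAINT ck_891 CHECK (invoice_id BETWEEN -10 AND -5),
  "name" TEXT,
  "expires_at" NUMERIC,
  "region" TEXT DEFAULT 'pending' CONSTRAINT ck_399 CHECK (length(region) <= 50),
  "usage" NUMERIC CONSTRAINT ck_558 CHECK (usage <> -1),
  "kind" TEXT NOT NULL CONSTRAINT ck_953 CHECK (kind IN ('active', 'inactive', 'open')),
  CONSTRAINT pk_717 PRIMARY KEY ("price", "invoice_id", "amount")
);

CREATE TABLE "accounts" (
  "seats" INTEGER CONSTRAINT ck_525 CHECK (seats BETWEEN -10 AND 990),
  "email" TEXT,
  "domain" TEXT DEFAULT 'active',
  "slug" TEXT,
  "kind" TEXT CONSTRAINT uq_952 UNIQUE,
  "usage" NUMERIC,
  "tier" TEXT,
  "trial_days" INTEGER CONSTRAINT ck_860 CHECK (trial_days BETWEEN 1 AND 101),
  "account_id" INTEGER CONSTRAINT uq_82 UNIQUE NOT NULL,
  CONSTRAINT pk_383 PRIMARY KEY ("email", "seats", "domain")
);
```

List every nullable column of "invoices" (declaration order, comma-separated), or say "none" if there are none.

limit_value, user_agent, name, expires_at, region, usage

- limit_value: no NOT NULL constraint applies → nullable.
- user_agent: CHECK does not forbid NULL (a CHECK constraint passes when its expression is NULL) → nullable.
- amount: part of the PRIMARY KEY, which implies NOT NULL → not nullable.
- price: part of the PRIMARY KEY, which implies NOT NULL → not nullable.
- invoice_id: part of the PRIMARY KEY, which implies NOT NULL → not nullable.
- name: no NOT NULL constraint applies → nullable.
- expires_at: no NOT NULL constraint applies → nullable.
- region: CHECK does not forbid NULL (a CHECK constraint passes when its expression is NULL) → nullable.
- usage: CHECK does not forbid NULL (a CHECK constraint passes when its expression is NULL) → nullable.
- kind: declared NOT NULL → not nullable.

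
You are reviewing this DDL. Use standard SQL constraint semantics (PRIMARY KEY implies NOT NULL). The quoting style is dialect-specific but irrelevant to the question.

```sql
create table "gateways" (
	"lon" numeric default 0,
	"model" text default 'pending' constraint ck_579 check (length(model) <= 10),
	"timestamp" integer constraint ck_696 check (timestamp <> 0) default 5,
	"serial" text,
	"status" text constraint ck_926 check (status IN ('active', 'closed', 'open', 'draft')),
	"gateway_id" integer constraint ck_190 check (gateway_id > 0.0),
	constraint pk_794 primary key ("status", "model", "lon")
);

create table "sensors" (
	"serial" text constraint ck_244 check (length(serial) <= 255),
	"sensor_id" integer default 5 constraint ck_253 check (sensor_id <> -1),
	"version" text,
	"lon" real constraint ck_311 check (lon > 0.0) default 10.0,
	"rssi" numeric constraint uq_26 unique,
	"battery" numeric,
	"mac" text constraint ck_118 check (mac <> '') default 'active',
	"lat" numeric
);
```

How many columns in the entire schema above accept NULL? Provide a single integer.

11

gateways: 3 nullable (timestamp, serial, gateway_id — PK (status, model, lon) and explicit NOT NULL columns excluded).
sensors: 8 nullable (serial, sensor_id, version, lon, rssi, battery, mac, lat — PK none and explicit NOT NULL columns excluded).
Total: 3 + 8 = 11.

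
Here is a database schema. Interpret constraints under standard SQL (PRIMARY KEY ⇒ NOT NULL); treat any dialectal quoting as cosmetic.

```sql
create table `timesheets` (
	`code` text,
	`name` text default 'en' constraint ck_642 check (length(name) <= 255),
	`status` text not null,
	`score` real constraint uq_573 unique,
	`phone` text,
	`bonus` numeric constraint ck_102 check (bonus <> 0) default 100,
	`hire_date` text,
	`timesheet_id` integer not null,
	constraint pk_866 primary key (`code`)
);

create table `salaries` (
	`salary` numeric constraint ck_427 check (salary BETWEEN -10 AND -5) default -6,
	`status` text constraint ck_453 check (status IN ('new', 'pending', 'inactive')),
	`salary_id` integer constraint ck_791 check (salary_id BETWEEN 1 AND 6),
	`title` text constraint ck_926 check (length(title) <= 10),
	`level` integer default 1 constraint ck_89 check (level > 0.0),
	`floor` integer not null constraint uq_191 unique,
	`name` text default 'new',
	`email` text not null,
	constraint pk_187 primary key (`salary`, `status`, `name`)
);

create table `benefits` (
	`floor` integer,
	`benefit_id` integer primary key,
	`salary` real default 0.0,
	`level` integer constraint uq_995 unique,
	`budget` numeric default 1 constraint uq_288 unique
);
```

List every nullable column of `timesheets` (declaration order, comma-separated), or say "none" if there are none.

name, score, phone, bonus, hire_date

- code: part of the PRIMARY KEY, which implies NOT NULL → not nullable.
- name: CHECK does not forbid NULL (a CHECK constraint passes when its expression is NULL) → nullable.
- status: declared NOT NULL → not nullable.
- score: UNIQUE does not imply NOT NULL → nullable.
- phone: no NOT NULL constraint applies → nullable.
- bonus: CHECK does not forbid NULL (a CHECK constraint passes when its expression is NULL) → nullable.
- hire_date: no NOT NULL constraint applies → nullable.
- timesheet_id: declared NOT NULL → not nullable.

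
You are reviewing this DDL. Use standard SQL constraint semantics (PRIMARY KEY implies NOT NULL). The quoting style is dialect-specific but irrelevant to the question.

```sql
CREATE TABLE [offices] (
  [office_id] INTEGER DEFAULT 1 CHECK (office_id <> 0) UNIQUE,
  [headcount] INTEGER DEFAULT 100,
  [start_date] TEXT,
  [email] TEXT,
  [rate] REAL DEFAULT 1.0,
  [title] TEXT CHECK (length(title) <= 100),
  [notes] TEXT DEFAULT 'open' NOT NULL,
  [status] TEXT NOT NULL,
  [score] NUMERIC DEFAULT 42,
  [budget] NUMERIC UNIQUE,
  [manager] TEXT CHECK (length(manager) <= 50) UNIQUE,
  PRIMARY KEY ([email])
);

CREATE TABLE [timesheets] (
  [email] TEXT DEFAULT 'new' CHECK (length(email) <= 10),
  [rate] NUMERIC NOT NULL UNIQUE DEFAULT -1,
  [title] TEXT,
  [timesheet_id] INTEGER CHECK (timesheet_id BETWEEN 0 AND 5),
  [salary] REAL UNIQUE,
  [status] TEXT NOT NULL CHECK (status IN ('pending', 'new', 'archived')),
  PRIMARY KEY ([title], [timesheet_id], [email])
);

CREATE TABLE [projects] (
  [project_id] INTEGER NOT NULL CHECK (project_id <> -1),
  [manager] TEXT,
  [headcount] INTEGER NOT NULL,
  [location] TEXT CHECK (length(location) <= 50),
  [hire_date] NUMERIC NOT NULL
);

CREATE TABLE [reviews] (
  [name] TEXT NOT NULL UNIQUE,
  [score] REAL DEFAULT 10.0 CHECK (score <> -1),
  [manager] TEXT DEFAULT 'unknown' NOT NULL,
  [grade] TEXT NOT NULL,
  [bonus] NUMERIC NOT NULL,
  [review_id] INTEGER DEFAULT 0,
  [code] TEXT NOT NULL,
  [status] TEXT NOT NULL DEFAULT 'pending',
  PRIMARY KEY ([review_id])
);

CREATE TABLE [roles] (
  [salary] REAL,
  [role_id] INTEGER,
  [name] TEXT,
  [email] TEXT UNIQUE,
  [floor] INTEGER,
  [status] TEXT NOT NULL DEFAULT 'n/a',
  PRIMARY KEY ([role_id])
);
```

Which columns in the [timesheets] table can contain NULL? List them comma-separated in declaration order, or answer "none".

- email: part of the PRIMARY KEY, which implies NOT NULL → not nullable.
- rate: declared NOT NULL → not nullable.
- title: part of the PRIMARY KEY, which implies NOT NULL → not nullable.
- timesheet_id: part of the PRIMARY KEY, which implies NOT NULL → not nullable.
- salary: UNIQUE does not imply NOT NULL → nullable.
- status: declared NOT NULL → not nullable.

salary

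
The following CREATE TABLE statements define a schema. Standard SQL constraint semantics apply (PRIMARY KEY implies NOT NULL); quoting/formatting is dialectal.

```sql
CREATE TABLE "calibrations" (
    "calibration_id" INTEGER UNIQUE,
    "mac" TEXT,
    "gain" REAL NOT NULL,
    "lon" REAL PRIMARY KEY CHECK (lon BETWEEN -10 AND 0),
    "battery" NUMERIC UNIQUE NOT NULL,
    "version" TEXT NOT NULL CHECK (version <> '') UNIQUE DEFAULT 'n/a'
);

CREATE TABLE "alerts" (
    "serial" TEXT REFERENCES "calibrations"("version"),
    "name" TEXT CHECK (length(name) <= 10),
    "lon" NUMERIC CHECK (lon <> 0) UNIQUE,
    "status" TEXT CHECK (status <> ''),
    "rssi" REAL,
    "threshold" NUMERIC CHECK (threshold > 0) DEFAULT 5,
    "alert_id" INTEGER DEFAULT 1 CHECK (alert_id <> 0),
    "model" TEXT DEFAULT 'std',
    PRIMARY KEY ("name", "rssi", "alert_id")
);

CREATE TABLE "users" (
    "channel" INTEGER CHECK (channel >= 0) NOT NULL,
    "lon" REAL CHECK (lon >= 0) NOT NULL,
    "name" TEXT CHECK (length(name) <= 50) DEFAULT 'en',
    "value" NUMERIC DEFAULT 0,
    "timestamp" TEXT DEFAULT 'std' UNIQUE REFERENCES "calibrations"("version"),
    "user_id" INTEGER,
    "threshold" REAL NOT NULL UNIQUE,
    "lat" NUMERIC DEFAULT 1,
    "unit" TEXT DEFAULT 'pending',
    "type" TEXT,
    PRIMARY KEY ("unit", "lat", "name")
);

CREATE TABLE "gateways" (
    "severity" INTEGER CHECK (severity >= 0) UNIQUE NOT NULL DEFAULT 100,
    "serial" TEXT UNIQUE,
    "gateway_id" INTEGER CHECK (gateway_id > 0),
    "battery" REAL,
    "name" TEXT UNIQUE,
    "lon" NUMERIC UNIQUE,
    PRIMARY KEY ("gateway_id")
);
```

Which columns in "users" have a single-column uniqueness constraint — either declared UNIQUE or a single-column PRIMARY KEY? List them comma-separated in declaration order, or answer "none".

- channel: no UNIQUE or single-column PK constraint.
- lon: no UNIQUE or single-column PK constraint.
- name: part of a composite PRIMARY KEY — only the tuple is unique, not this column on its own.
- value: no UNIQUE or single-column PK constraint.
- timestamp: declared UNIQUE → unique.
- user_id: no UNIQUE or single-column PK constraint.
- threshold: declared UNIQUE → unique.
- lat: part of a composite PRIMARY KEY — only the tuple is unique, not this column on its own.
- unit: part of a composite PRIMARY KEY — only the tuple is unique, not this column on its own.
- type: no UNIQUE or single-column PK constraint.

timestamp, threshold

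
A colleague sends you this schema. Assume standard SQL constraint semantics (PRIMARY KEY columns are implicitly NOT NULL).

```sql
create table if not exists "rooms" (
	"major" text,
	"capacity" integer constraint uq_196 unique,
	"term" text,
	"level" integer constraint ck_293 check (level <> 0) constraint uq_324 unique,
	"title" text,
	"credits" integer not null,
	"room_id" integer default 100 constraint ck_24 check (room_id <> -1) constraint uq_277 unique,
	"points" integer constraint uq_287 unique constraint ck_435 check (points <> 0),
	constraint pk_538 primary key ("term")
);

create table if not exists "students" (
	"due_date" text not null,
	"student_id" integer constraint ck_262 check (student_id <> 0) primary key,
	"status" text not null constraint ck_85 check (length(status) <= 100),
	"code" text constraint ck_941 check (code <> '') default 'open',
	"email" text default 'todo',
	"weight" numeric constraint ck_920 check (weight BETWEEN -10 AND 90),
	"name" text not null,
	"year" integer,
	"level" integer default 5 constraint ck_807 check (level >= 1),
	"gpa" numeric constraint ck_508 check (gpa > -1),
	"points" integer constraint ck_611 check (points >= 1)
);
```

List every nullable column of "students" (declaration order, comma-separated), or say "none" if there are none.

code, email, weight, year, level, gpa, points

- due_date: declared NOT NULL → not nullable.
- student_id: part of the PRIMARY KEY, which implies NOT NULL → not nullable.
- status: declared NOT NULL → not nullable.
- code: CHECK does not forbid NULL (a CHECK constraint passes when its expression is NULL) → nullable.
- email: DEFAULT only fills an omitted column; an explicit NULL is still allowed → nullable.
- weight: CHECK does not forbid NULL (a CHECK constraint passes when its expression is NULL) → nullable.
- name: declared NOT NULL → not nullable.
- year: no NOT NULL constraint applies → nullable.
- level: CHECK does not forbid NULL (a CHECK constraint passes when its expression is NULL) → nullable.
- gpa: CHECK does not forbid NULL (a CHECK constraint passes when its expression is NULL) → nullable.
- points: CHECK does not forbid NULL (a CHECK constraint passes when its expression is NULL) → nullable.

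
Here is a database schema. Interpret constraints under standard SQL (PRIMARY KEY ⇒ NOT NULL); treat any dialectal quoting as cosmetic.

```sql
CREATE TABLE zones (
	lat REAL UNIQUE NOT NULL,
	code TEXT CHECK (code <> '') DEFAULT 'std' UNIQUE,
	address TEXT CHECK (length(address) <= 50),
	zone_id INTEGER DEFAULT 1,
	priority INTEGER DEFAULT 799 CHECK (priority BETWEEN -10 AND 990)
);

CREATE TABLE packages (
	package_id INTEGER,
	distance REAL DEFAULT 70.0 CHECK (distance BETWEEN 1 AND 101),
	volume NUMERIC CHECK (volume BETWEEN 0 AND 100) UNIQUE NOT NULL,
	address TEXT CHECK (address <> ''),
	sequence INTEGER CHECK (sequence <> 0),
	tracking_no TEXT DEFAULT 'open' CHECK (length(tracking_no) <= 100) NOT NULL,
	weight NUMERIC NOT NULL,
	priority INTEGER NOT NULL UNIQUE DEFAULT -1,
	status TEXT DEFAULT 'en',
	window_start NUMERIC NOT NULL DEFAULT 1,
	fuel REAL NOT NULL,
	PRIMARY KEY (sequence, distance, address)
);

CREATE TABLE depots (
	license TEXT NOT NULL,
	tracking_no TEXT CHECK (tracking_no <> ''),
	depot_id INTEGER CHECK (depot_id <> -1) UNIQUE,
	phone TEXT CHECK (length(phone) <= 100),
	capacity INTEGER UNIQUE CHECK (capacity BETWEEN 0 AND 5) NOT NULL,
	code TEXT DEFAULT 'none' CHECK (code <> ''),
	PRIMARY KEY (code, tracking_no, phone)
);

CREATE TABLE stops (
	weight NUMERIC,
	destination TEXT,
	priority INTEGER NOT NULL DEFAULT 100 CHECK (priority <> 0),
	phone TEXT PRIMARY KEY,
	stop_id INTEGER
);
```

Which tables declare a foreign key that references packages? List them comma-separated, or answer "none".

No REFERENCES clause anywhere in the schema names packages.

none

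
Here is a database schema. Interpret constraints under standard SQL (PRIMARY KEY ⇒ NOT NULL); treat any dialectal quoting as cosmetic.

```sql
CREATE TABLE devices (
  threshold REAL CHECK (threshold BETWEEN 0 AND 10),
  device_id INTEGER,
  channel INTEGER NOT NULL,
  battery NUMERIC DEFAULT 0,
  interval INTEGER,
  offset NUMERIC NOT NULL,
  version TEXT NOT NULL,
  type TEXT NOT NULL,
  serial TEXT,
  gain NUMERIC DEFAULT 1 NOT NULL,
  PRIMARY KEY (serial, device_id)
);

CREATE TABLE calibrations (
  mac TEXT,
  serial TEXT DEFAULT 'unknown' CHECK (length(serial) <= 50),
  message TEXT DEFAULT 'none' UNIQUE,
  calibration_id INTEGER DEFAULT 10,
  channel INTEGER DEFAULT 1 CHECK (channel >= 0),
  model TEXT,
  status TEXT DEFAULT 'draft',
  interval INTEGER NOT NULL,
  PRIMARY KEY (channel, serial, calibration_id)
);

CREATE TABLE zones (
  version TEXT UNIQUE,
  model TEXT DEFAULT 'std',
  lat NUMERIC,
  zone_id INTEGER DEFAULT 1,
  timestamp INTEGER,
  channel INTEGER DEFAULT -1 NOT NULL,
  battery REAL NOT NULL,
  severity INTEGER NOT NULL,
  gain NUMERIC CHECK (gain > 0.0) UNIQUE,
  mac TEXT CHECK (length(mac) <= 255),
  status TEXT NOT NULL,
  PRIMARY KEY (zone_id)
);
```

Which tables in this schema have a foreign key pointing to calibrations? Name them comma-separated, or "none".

none

No REFERENCES clause anywhere in the schema names calibrations.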